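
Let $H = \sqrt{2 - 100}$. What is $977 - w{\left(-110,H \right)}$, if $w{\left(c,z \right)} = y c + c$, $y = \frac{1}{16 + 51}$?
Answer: $\frac{72939}{67} \approx 1088.6$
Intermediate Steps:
$H = 7 i \sqrt{2}$ ($H = \sqrt{-98} = 7 i \sqrt{2} \approx 9.8995 i$)
$y = \frac{1}{67} \approx 0.014925$
$w{\left(c,z \right)} = \frac{68 c}{67}$ ($w{\left(c,z \right)} = \frac{c}{67} + c = \frac{68 c}{67}$)
$977 - w{\left(-110,H \right)} = 977 - \frac{68}{67} \left(-110\right) = 977 - - \frac{7480}{67} = 977 + \frac{7480}{67} = \frac{72939}{67}$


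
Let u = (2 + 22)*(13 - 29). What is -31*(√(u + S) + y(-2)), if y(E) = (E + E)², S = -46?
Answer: -496 - 31*I*√430 ≈ -496.0 - 642.83*I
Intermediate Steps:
y(E) = 4*E² (y(E) = (2*E)² = 4*E²)
u = -384 (u = 24*(-16) = -384)
-31*(√(u + S) + y(-2)) = -31*(√(-384 - 46) + 4*(-2)²) = -31*(√(-430) + 4*4) = -31*(I*√430 + 16) = -31*(16 + I*√430) = -496 - 31*I*√430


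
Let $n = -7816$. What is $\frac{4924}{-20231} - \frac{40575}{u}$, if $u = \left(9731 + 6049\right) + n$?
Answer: $- \frac{860087561}{161119684} \approx -5.3382$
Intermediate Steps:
$u = 7964$ ($u = \left(9731 + 6049\right) - 7816 = 15780 - 7816 = 7964$)
$\frac{4924}{-20231} - \frac{40575}{u} = \frac{4924}{-20231} - \frac{40575}{7964} = 4924 \left(- \frac{1}{20231}\right) - \frac{40575}{7964} = - \frac{4924}{20231} - \frac{40575}{7964} = - \frac{860087561}{161119684}$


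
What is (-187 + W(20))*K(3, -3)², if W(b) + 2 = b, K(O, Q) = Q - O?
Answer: -6084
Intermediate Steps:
W(b) = -2 + b
(-187 + W(20))*K(3, -3)² = (-187 + (-2 + 20))*(-3 - 1*3)² = (-187 + 18)*(-3 - 3)² = -169*(-6)² = -169*36 = -6084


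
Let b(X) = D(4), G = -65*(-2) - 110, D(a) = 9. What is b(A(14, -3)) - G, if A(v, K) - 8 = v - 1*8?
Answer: -11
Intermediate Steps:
A(v, K) = v (A(v, K) = 8 + (v - 1*8) = 8 + (v - 8) = 8 + (-8 + v) = v)
G = 20 (G = 130 - 110 = 20)
b(X) = 9
b(A(14, -3)) - G = 9 - 1*20 = 9 - 20 = -11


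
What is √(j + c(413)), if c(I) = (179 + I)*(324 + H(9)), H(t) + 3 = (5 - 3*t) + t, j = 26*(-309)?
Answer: √174302 ≈ 417.50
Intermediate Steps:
j = -8034
H(t) = 2 - 2*t (H(t) = -3 + ((5 - 3*t) + t) = -3 + (5 - 2*t) = 2 - 2*t)
c(I) = 55132 + 308*I (c(I) = (179 + I)*(324 + (2 - 2*9)) = (179 + I)*(324 + (2 - 18)) = (179 + I)*(324 - 16) = (179 + I)*308 = 55132 + 308*I)
√(j + c(413)) = √(-8034 + (55132 + 308*413)) = √(-8034 + (55132 + 127204)) = √(-8034 + 182336) = √174302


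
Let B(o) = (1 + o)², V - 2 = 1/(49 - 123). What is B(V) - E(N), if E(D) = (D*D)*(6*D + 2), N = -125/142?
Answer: 5616186694/489980159 ≈ 11.462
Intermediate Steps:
N = -125/142 (N = -125*1/142 = -125/142 ≈ -0.88028)
V = 147/74 (V = 2 + 1/(49 - 123) = 2 + 1/(-74) = 2 - 1/74 = 147/74 ≈ 1.9865)
E(D) = D²*(2 + 6*D)
B(V) - E(N) = (1 + 147/74)² - (-125/142)²*(2 + 6*(-125/142)) = (221/74)² - 15625*(2 - 375/71)/20164 = 48841/5476 - 15625*(-233)/(20164*71) = 48841/5476 - 1*(-3640625/1431644) = 48841/5476 + 3640625/1431644 = 5616186694/489980159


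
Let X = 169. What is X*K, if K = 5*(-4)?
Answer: -3380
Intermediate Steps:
K = -20
X*K = 169*(-20) = -3380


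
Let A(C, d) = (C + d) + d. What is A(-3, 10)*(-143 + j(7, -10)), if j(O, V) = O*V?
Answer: -3621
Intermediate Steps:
A(C, d) = C + 2*d
A(-3, 10)*(-143 + j(7, -10)) = (-3 + 2*10)*(-143 + 7*(-10)) = (-3 + 20)*(-143 - 70) = 17*(-213) = -3621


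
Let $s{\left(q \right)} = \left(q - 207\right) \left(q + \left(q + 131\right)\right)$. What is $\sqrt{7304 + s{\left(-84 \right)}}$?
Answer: $\sqrt{18071} \approx 134.43$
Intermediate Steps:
$s{\left(q \right)} = \left(-207 + q\right) \left(131 + 2 q\right)$ ($s{\left(q \right)} = \left(-207 + q\right) \left(q + \left(131 + q\right)\right) = \left(-207 + q\right) \left(131 + 2 q\right)$)
$\sqrt{7304 + s{\left(-84 \right)}} = \sqrt{7304 - \left(3345 - 14112\right)} = \sqrt{7304 + \left(-27117 + 23772 + 2 \cdot 7056\right)} = \sqrt{7304 + \left(-27117 + 23772 + 14112\right)} = \sqrt{7304 + 10767} = \sqrt{18071}$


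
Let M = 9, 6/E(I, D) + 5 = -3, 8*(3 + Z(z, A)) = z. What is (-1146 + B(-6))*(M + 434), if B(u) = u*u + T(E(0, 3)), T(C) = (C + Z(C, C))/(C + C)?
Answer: -7849517/16 ≈ -4.9060e+5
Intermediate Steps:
Z(z, A) = -3 + z/8
E(I, D) = -¾ (E(I, D) = 6/(-5 - 3) = 6/(-8) = 6*(-⅛) = -¾)
T(C) = (-3 + 9*C/8)/(2*C) (T(C) = (C + (-3 + C/8))/(C + C) = (-3 + 9*C/8)/((2*C)) = (-3 + 9*C/8)*(1/(2*C)) = (-3 + 9*C/8)/(2*C))
B(u) = 41/16 + u² (B(u) = u*u + 3*(-8 + 3*(-¾))/(16*(-¾)) = u² + (3/16)*(-4/3)*(-8 - 9/4) = u² + (3/16)*(-4/3)*(-41/4) = u² + 41/16 = 41/16 + u²)
(-1146 + B(-6))*(M + 434) = (-1146 + (41/16 + (-6)²))*(9 + 434) = (-1146 + (41/16 + 36))*443 = (-1146 + 617/16)*443 = -17719/16*443 = -7849517/16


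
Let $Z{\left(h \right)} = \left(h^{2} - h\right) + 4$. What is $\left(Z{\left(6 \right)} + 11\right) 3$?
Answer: $135$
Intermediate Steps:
$Z{\left(h \right)} = 4 + h^{2} - h$
$\left(Z{\left(6 \right)} + 11\right) 3 = \left(\left(4 + 6^{2} - 6\right) + 11\right) 3 = \left(\left(4 + 36 - 6\right) + 11\right) 3 = \left(34 + 11\right) 3 = 45 \cdot 3 = 135$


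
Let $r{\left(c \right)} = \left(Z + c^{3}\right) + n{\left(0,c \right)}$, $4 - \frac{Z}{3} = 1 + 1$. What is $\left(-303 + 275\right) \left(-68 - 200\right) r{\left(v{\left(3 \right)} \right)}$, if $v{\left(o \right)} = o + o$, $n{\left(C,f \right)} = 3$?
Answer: $1688400$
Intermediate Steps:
$Z = 6$ ($Z = 12 - 3 \left(1 + 1\right) = 12 - 6 = 6$)
$v{\left(o \right)} = 2 o$
$r{\left(c \right)} = 9 + c^{3}$ ($r{\left(c \right)} = \left(6 + c^{3}\right) + 3 = 9 + c^{3}$)
$\left(-303 + 275\right) \left(-68 - 200\right) r{\left(v{\left(3 \right)} \right)} = \left(-303 + 275\right) \left(-68 - 200\right) \left(9 + \left(2 \cdot 3\right)^{3}\right) = \left(-28\right) \left(-268\right) \left(9 + 6^{3}\right) = 7504 \left(9 + 216\right) = 7504 \cdot 225 = 1688400$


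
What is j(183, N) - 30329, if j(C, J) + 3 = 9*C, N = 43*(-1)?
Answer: -28685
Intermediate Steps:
N = -43
j(C, J) = -3 + 9*C
j(183, N) - 30329 = (-3 + 9*183) - 30329 = (-3 + 1647) - 30329 = 1644 - 30329 = -28685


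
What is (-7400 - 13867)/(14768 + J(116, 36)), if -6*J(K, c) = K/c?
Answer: -8262/5737 ≈ -1.4401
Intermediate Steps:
J(K, c) = -K/(6*c)
(-7400 - 13867)/(14768 + J(116, 36)) = (-7400 - 13867)/(14768 - ⅙*116/36) = -21267/(14768 - ⅙*116*1/36) = -21267/(14768 - 29/54) = -21267/797443/54 = -21267*54/797443 = -8262/5737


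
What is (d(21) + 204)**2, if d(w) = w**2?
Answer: 416025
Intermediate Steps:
(d(21) + 204)**2 = (21**2 + 204)**2 = (441 + 204)**2 = 645**2 = 416025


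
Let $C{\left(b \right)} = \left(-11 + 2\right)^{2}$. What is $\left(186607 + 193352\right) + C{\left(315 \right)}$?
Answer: $380040$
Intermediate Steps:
$C{\left(b \right)} = 81$ ($C{\left(b \right)} = \left(-9\right)^{2} = 81$)
$\left(186607 + 193352\right) + C{\left(315 \right)} = \left(186607 + 193352\right) + 81 = 379959 + 81 = 380040$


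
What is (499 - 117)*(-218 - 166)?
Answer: -146688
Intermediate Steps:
(499 - 117)*(-218 - 166) = 382*(-384) = -146688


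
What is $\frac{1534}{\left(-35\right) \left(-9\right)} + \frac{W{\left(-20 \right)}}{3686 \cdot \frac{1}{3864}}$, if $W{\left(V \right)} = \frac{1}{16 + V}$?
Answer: $\frac{2675017}{580545} \approx 4.6078$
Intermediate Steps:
$\frac{1534}{\left(-35\right) \left(-9\right)} + \frac{W{\left(-20 \right)}}{3686 \cdot \frac{1}{3864}} = \frac{1534}{\left(-35\right) \left(-9\right)} + \frac{1}{\left(16 - 20\right) \frac{3686}{3864}} = \frac{1534}{315} + \frac{1}{\left(-4\right) 3686 \cdot \frac{1}{3864}} = 1534 \cdot \frac{1}{315} - \frac{1}{4 \cdot \frac{1843}{1932}} = \frac{1534}{315} - \frac{483}{1843} = \frac{2675017}{580545}$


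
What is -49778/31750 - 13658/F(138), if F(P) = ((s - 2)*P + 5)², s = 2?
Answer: -8697719/15875 ≈ -547.89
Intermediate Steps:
F(P) = 25 (F(P) = ((2 - 2)*P + 5)² = (0*P + 5)² = (0 + 5)² = 5² = 25)
-49778/31750 - 13658/F(138) = -49778/31750 - 13658/25 = -49778*1/31750 - 13658*1/25 = -24889/15875 - 13658/25 = -8697719/15875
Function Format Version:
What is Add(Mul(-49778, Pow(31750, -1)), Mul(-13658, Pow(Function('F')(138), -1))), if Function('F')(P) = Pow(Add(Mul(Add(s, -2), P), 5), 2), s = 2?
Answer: Rational(-8697719, 15875) ≈ -547.89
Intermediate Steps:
Function('F')(P) = 25 (Function('F')(P) = Pow(Add(Mul(Add(2, -2), P), 5), 2) = Pow(Add(Mul(0, P), 5), 2) = Pow(Add(0, 5), 2) = Pow(5, 2) = 25)
Add(Mul(-49778, Pow(31750, -1)), Mul(-13658, Pow(Function('F')(138), -1))) = Add(Mul(-49778, Pow(31750, -1)), Mul(-13658, Pow(25, -1))) = Add(Mul(-49778, Rational(1, 31750)), Mul(-13658, Rational(1, 25))) = Add(Rational(-24889, 15875), Rational(-13658, 25)) = Rational(-8697719, 15875)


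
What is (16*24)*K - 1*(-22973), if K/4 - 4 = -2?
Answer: 26045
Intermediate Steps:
K = 8 (K = 16 + 4*(-2) = 16 - 8 = 8)
(16*24)*K - 1*(-22973) = (16*24)*8 - 1*(-22973) = 384*8 + 22973 = 3072 + 22973 = 26045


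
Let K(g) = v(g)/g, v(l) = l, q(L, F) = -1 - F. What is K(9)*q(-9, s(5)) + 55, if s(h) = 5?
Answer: 49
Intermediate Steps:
K(g) = 1 (K(g) = g/g = 1)
K(9)*q(-9, s(5)) + 55 = 1*(-1 - 1*5) + 55 = 1*(-1 - 5) + 55 = 1*(-6) + 55 = -6 + 55 = 49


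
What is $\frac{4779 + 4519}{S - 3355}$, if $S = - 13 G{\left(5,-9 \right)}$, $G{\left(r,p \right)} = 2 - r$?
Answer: $- \frac{4649}{1658} \approx -2.804$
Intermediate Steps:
$S = 39$ ($S = - 13 \left(2 - 5\right) = \left(-13\right) \left(-3\right) = 39$)
$\frac{4779 + 4519}{S - 3355} = \frac{4779 + 4519}{39 - 3355} = \frac{9298}{-3316} = 9298 \left(- \frac{1}{3316}\right) = - \frac{4649}{1658}$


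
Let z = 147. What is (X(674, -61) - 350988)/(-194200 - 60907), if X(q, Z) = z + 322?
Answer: 350519/255107 ≈ 1.3740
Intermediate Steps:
X(q, Z) = 469 (X(q, Z) = 147 + 322 = 469)
(X(674, -61) - 350988)/(-194200 - 60907) = (469 - 350988)/(-194200 - 60907) = -350519/(-255107) = -350519*(-1/255107) = 350519/255107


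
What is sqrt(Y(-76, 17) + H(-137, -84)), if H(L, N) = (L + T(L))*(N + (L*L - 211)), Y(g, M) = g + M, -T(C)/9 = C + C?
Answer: sqrt(43025887) ≈ 6559.4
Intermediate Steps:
T(C) = -18*C (T(C) = -9*(C + C) = -18*C)
Y(g, M) = M + g
H(L, N) = -17*L*(-211 + N + L**2) (H(L, N) = (L - 18*L)*(N + (L*L - 211)) = (-17*L)*(N + (L**2 - 211)) = (-17*L)*(N + (-211 + L**2)) = (-17*L)*(-211 + N + L**2) = -17*L*(-211 + N + L**2))
sqrt(Y(-76, 17) + H(-137, -84)) = sqrt((17 - 76) + 17*(-137)*(211 - 1*(-84) - 1*(-137)**2)) = sqrt(-59 + 17*(-137)*(211 + 84 - 1*18769)) = sqrt(-59 + 17*(-137)*(211 + 84 - 18769)) = sqrt(-59 + 17*(-137)*(-18474)) = sqrt(-59 + 43025946) = sqrt(43025887)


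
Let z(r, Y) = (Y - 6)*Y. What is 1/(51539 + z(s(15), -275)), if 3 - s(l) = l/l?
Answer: 1/128814 ≈ 7.7631e-6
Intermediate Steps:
s(l) = 2 (s(l) = 3 - l/l = 3 - 1*1 = 3 - 1 = 2)
z(r, Y) = Y*(-6 + Y) (z(r, Y) = (-6 + Y)*Y = Y*(-6 + Y))
1/(51539 + z(s(15), -275)) = 1/(51539 - 275*(-6 - 275)) = 1/(51539 - 275*(-281)) = 1/(51539 + 77275) = 1/128814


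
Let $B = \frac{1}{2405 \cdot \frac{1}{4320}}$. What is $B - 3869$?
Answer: $- \frac{1860125}{481} \approx -3867.2$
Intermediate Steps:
$B = \frac{864}{481}$ ($B = \frac{1}{2405 \cdot \frac{1}{4320}} = \frac{1}{\frac{481}{864}} = \frac{864}{481} \approx 1.7963$)
$B - 3869 = \frac{864}{481} - 3869 = - \frac{1860125}{481}$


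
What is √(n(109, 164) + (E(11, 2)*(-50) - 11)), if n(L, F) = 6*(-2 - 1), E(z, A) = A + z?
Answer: I*√679 ≈ 26.058*I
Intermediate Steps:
n(L, F) = -18 (n(L, F) = 6*(-3) = -18)
√(n(109, 164) + (E(11, 2)*(-50) - 11)) = √(-18 + ((2 + 11)*(-50) - 11)) = √(-18 + (13*(-50) - 11)) = √(-18 + (-650 - 11)) = √(-18 - 661) = √(-679) = I*√679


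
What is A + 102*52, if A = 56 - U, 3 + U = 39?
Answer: 5324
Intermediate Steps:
U = 36 (U = -3 + 39 = 36)
A = 20 (A = 56 - 1*36 = 56 - 36 = 20)
A + 102*52 = 20 + 102*52 = 20 + 5304 = 5324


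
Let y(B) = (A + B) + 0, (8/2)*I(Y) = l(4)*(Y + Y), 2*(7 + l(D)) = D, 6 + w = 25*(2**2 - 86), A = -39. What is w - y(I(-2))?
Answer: -2022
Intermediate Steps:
w = -2056 (w = -6 + 25*(2**2 - 86) = -6 + 25*(4 - 86) = -6 + 25*(-82) = -6 - 2050 = -2056)
l(D) = -7 + D/2
I(Y) = -5*Y/2 (I(Y) = ((-7 + (1/2)*4)*(Y + Y))/4 = ((-7 + 2)*(2*Y))/4 = (-10*Y)/4 = -5*Y/2)
y(B) = -39 + B (y(B) = (-39 + B) + 0 = -39 + B)
w - y(I(-2)) = -2056 - (-39 - 5/2*(-2)) = -2056 - (-39 + 5) = -2056 - 1*(-34) = -2056 + 34 = -2022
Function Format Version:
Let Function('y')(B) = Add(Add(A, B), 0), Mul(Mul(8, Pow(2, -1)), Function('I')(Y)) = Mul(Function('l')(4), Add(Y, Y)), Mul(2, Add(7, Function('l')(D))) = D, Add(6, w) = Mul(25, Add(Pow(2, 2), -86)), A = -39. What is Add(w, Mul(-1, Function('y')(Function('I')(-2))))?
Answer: -2022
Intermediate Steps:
w = -2056 (w = Add(-6, Mul(25, Add(Pow(2, 2), -86))) = Add(-6, Mul(25, Add(4, -86))) = Add(-6, Mul(25, -82)) = Add(-6, -2050) = -2056)
Function('l')(D) = Add(-7, Mul(Rational(1, 2), D))
Function('I')(Y) = Mul(Rational(-5, 2), Y) (Function('I')(Y) = Mul(Rational(1, 4), Mul(Add(-7, Mul(Rational(1, 2), 4)), Add(Y, Y))) = Mul(Rational(1, 4), Mul(Add(-7, 2), Mul(2, Y))) = Mul(Rational(1, 4), Mul(-5, Mul(2, Y))) = Mul(Rational(1, 4), Mul(-10, Y)) = Mul(Rational(-5, 2), Y))
Function('y')(B) = Add(-39, B) (Function('y')(B) = Add(Add(-39, B), 0) = Add(-39, B))
Add(w, Mul(-1, Function('y')(Function('I')(-2)))) = Add(-2056, Mul(-1, Add(-39, Mul(Rational(-5, 2), -2)))) = Add(-2056, Mul(-1, Add(-39, 5))) = Add(-2056, Mul(-1, -34)) = Add(-2056, 34) = -2022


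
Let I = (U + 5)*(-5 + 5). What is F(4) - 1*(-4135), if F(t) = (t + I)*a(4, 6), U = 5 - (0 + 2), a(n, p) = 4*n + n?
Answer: 4215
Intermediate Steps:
a(n, p) = 5*n
U = 3 (U = 5 - 1*2 = 5 - 2 = 3)
I = 0 (I = (3 + 5)*(-5 + 5) = 8*0 = 0)
F(t) = 20*t (F(t) = (t + 0)*(5*4) = t*20 = 20*t)
F(4) - 1*(-4135) = 20*4 - 1*(-4135) = 80 + 4135 = 4215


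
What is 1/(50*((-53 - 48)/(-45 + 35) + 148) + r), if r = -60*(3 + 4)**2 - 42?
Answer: 1/4923 ≈ 0.00020313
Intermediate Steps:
r = -2982 (r = -60*7**2 - 42 = -60*49 - 42 = -2940 - 42 = -2982)
1/(50*((-53 - 48)/(-45 + 35) + 148) + r) = 1/(50*((-53 - 48)/(-45 + 35) + 148) - 2982) = 1/(50*(-101/(-10) + 148) - 2982) = 1/(50*(-101*(-1/10) + 148) - 2982) = 1/(50*(101/10 + 148) - 2982) = 1/(50*(1581/10) - 2982) = 1/(7905 - 2982) = 1/4923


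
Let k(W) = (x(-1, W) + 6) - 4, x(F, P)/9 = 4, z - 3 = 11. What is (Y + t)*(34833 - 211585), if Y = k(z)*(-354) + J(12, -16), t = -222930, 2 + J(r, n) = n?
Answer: 41784172800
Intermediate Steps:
z = 14 (z = 3 + 11 = 14)
J(r, n) = -2 + n
x(F, P) = 36 (x(F, P) = 9*4 = 36)
k(W) = 38 (k(W) = (36 + 6) - 4 = 42 - 4 = 38)
Y = -13470 (Y = 38*(-354) + (-2 - 16) = -13452 - 18 = -13470)
(Y + t)*(34833 - 211585) = (-13470 - 222930)*(34833 - 211585) = -236400*(-176752) = 41784172800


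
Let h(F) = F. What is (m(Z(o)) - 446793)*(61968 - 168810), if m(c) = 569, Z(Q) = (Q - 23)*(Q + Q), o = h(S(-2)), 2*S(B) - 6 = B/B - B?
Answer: 47675464608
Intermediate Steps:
S(B) = 7/2 - B/2 (S(B) = 3 + (B/B - B)/2 = 3 + (1 - B)/2 = 3 + (½ - B/2) = 7/2 - B/2)
o = 9/2 (o = 7/2 - ½*(-2) = 7/2 + 1 = 9/2 ≈ 4.5000)
Z(Q) = 2*Q*(-23 + Q) (Z(Q) = (-23 + Q)*(2*Q) = 2*Q*(-23 + Q))
(m(Z(o)) - 446793)*(61968 - 168810) = (569 - 446793)*(61968 - 168810) = -446224*(-106842) = 47675464608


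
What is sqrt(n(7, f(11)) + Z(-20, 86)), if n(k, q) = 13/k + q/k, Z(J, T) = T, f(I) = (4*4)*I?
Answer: sqrt(113) ≈ 10.630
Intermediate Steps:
f(I) = 16*I
sqrt(n(7, f(11)) + Z(-20, 86)) = sqrt((13 + 16*11)/7 + 86) = sqrt((13 + 176)/7 + 86) = sqrt((1/7)*189 + 86) = sqrt(27 + 86) = sqrt(113)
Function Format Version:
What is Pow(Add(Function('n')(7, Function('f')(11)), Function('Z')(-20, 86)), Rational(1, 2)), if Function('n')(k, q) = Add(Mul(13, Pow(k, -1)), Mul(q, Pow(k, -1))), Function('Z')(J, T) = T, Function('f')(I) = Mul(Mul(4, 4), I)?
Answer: Pow(113, Rational(1, 2)) ≈ 10.630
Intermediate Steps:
Function('f')(I) = Mul(16, I)
Pow(Add(Function('n')(7, Function('f')(11)), Function('Z')(-20, 86)), Rational(1, 2)) = Pow(Add(Mul(Pow(7, -1), Add(13, Mul(16, 11))), 86), Rational(1, 2)) = Pow(Add(Mul(Rational(1, 7), Add(13, 176)), 86), Rational(1, 2)) = Pow(Add(Mul(Rational(1, 7), 189), 86), Rational(1, 2)) = Pow(Add(27, 86), Rational(1, 2)) = Pow(113, Rational(1, 2))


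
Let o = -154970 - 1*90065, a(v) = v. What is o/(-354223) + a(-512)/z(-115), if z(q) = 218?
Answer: -63972273/38610307 ≈ -1.6569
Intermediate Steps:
o = -245035 (o = -154970 - 90065 = -245035)
o/(-354223) + a(-512)/z(-115) = -245035/(-354223) - 512/218 = -245035*(-1/354223) - 512*1/218 = 245035/354223 - 256/109 = -63972273/38610307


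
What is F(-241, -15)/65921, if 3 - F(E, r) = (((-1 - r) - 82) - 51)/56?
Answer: 41/527368 ≈ 7.7745e-5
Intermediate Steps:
F(E, r) = 151/28 + r/56 (F(E, r) = 3 - (((-1 - r) - 82) - 51)/56 = 3 - ((-83 - r) - 51)/56 = 3 - (-134 - r)/56 = 3 - (-67/28 - r/56) = 3 + (67/28 + r/56) = 151/28 + r/56)
F(-241, -15)/65921 = (151/28 + (1/56)*(-15))/65921 = (151/28 - 15/56)*(1/65921) = (41/8)*(1/65921) = 41/527368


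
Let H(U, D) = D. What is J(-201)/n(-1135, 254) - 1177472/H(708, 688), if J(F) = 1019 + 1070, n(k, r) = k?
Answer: -83616747/48805 ≈ -1713.3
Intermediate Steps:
J(F) = 2089
J(-201)/n(-1135, 254) - 1177472/H(708, 688) = 2089/(-1135) - 1177472/688 = 2089*(-1/1135) - 1177472*1/688 = -2089/1135 - 73592/43 = -83616747/48805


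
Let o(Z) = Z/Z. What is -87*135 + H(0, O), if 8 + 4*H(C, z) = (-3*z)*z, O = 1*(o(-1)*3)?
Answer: -47015/4 ≈ -11754.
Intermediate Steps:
o(Z) = 1
O = 3 (O = 1*(1*3) = 1*3 = 3)
H(C, z) = -2 - 3*z²/4 (H(C, z) = -2 + ((-3*z)*z)/4 = -2 + (-3*z²)/4 = -2 - 3*z²/4)
-87*135 + H(0, O) = -87*135 + (-2 - ¾*3²) = -11745 + (-2 - ¾*9) = -11745 + (-2 - 27/4) = -11745 - 35/4 = -47015/4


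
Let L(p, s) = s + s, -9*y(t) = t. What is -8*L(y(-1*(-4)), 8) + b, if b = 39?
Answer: -89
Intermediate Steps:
y(t) = -t/9
L(p, s) = 2*s
-8*L(y(-1*(-4)), 8) + b = -16*8 + 39 = -8*16 + 39 = -128 + 39 = -89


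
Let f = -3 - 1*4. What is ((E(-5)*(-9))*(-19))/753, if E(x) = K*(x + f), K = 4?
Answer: -2736/251 ≈ -10.900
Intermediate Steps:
f = -7 (f = -3 - 4 = -7)
E(x) = -28 + 4*x (E(x) = 4*(x - 7) = 4*(-7 + x) = -28 + 4*x)
((E(-5)*(-9))*(-19))/753 = (((-28 + 4*(-5))*(-9))*(-19))/753 = (((-28 - 20)*(-9))*(-19))*(1/753) = (-48*(-9)*(-19))*(1/753) = (432*(-19))*(1/753) = -8208*1/753 = -2736/251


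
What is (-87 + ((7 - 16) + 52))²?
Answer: 1936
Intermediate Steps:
(-87 + ((7 - 16) + 52))² = (-87 + (-9 + 52))² = (-87 + 43)² = (-44)² = 1936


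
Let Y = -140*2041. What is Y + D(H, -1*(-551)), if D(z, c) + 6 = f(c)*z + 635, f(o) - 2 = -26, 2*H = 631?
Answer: -292683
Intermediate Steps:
H = 631/2 (H = (½)*631 = 631/2 ≈ 315.50)
f(o) = -24 (f(o) = 2 - 26 = -24)
D(z, c) = 629 - 24*z (D(z, c) = -6 + (-24*z + 635) = -6 + (635 - 24*z) = 629 - 24*z)
Y = -285740
Y + D(H, -1*(-551)) = -285740 + (629 - 24*631/2) = -285740 + (629 - 7572) = -285740 - 6943 = -292683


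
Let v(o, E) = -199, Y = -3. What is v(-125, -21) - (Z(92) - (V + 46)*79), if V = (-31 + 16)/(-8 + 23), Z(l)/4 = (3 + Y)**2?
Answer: 3356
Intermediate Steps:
Z(l) = 0 (Z(l) = 4*(3 - 3)**2 = 4*0**2 = 4*0 = 0)
V = -1 (V = -15/15 = -15*1/15 = -1)
v(-125, -21) - (Z(92) - (V + 46)*79) = -199 - (0 - (-1 + 46)*79) = -199 - (0 - 45*79) = -199 - (0 - 1*3555) = -199 - (0 - 3555) = -199 - 1*(-3555) = -199 + 3555 = 3356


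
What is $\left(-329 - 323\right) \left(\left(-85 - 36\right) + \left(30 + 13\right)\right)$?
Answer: $50856$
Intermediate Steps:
$\left(-329 - 323\right) \left(\left(-85 - 36\right) + \left(30 + 13\right)\right) = - 652 \left(-121 + 43\right) = \left(-652\right) \left(-78\right) = 50856$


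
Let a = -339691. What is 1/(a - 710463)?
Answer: -1/1050154 ≈ -9.5224e-7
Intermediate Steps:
1/(a - 710463) = 1/(-339691 - 710463) = 1/(-1050154) = -1/1050154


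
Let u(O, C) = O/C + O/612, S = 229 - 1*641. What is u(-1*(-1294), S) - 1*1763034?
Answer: -27783668981/15759 ≈ -1.7630e+6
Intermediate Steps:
S = -412 (S = 229 - 641 = -412)
u(O, C) = O/612 + O/C (u(O, C) = O/C + O*(1/612) = O/C + O/612 = O/612 + O/C)
u(-1*(-1294), S) - 1*1763034 = ((-1*(-1294))/612 - 1*(-1294)/(-412)) - 1*1763034 = ((1/612)*1294 + 1294*(-1/412)) - 1763034 = (647/306 - 647/206) - 1763034 = -16175/15759 - 1763034 = -27783668981/15759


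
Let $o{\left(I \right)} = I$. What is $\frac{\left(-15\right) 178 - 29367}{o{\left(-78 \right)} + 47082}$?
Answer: $- \frac{10679}{15668} \approx -0.68158$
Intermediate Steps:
$\frac{\left(-15\right) 178 - 29367}{o{\left(-78 \right)} + 47082} = \frac{\left(-15\right) 178 - 29367}{-78 + 47082} = \frac{-2670 - 29367}{47004} = \left(-32037\right) \frac{1}{47004} = - \frac{10679}{15668}$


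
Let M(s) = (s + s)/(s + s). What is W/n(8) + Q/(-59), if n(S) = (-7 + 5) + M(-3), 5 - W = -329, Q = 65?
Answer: -19771/59 ≈ -335.10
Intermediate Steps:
W = 334 (W = 5 - 1*(-329) = 5 + 329 = 334)
M(s) = 1 (M(s) = (2*s)/((2*s)) = (2*s)*(1/(2*s)) = 1)
n(S) = -1 (n(S) = (-7 + 5) + 1 = -2 + 1 = -1)
W/n(8) + Q/(-59) = 334/(-1) + 65/(-59) = 334*(-1) + 65*(-1/59) = -334 - 65/59 = -19771/59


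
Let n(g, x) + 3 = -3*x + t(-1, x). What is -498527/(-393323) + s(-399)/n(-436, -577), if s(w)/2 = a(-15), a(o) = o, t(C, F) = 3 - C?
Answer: 425824537/340617718 ≈ 1.2502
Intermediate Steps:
s(w) = -30 (s(w) = 2*(-15) = -30)
n(g, x) = 1 - 3*x (n(g, x) = -3 + (-3*x + (3 - 1*(-1))) = -3 + (-3*x + (3 + 1)) = -3 + (-3*x + 4) = -3 + (4 - 3*x) = 1 - 3*x)
-498527/(-393323) + s(-399)/n(-436, -577) = -498527/(-393323) - 30/(1 - 3*(-577)) = -498527*(-1/393323) - 30/(1 + 1731) = 498527/393323 - 30/1732 = 498527/393323 - 30*1/1732 = 498527/393323 - 15/866 = 425824537/340617718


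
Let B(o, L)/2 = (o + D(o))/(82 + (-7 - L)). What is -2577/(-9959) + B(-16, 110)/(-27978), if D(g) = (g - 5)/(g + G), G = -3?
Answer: 23970200848/92645439915 ≈ 0.25873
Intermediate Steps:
D(g) = (-5 + g)/(-3 + g) (D(g) = (g - 5)/(g - 3) = (-5 + g)/(-3 + g))
B(o, L) = 2*(o + (-5 + o)/(-3 + o))/(75 - L) (B(o, L) = 2*((o + (-5 + o)/(-3 + o))/(82 + (-7 - L))) = 2*((o + (-5 + o)/(-3 + o))/(75 - L)) = 2*(o + (-5 + o)/(-3 + o))/(75 - L))
-2577/(-9959) + B(-16, 110)/(-27978) = -2577/(-9959) + (2*(5 - 1*(-16) - 1*(-16)*(-3 - 16))/((-75 + 110)*(-3 - 16)))/(-27978) = -2577*(-1/9959) + (2*(5 + 16 - 1*(-16)*(-19))/(35*(-19)))*(-1/27978) = 2577/9959 + (2*(1/35)*(-1/19)*(5 + 16 - 304))*(-1/27978) = 2577/9959 + (2*(1/35)*(-1/19)*(-283))*(-1/27978) = 2577/9959 + (566/665)*(-1/27978) = 2577/9959 - 283/9302685 = 23970200848/92645439915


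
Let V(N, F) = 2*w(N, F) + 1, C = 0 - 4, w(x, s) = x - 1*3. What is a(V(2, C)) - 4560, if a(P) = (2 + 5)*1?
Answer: -4553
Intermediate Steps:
w(x, s) = -3 + x (w(x, s) = x - 3 = -3 + x)
C = -4
V(N, F) = -5 + 2*N (V(N, F) = 2*(-3 + N) + 1 = (-6 + 2*N) + 1 = -5 + 2*N)
a(P) = 7 (a(P) = 7*1 = 7)
a(V(2, C)) - 4560 = 7 - 4560 = -4553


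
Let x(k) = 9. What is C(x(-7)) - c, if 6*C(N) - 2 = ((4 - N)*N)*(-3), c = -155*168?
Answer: 156377/6 ≈ 26063.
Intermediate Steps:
c = -26040
C(N) = ⅓ - N*(4 - N)/2 (C(N) = ⅓ + (((4 - N)*N)*(-3))/6 = ⅓ + ((N*(4 - N))*(-3))/6 = ⅓ + (-3*N*(4 - N))/6 = ⅓ - N*(4 - N)/2)
C(x(-7)) - c = (⅓ + (½)*9² - 2*9) - 1*(-26040) = (⅓ + (½)*81 - 18) + 26040 = (⅓ + 81/2 - 18) + 26040 = 137/6 + 26040 = 156377/6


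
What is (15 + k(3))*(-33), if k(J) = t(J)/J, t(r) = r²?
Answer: -594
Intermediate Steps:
k(J) = J (k(J) = J²/J = J)
(15 + k(3))*(-33) = (15 + 3)*(-33) = 18*(-33) = -594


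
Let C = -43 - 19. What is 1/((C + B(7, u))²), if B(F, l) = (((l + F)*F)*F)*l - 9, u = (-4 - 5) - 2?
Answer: 1/4347225 ≈ 2.3003e-7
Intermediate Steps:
C = -62
u = -11 (u = -9 - 2 = -11)
B(F, l) = -9 + l*F²*(F + l) (B(F, l) = (((F + l)*F)*F)*l - 9 = ((F*(F + l))*F)*l - 9 = (F²*(F + l))*l - 9 = l*F²*(F + l) - 9 = -9 + l*F²*(F + l))
1/((C + B(7, u))²) = 1/((-62 + (-9 - 11*7³ + 7²*(-11)²))²) = 1/((-62 + (-9 - 11*343 + 49*121))²) = 1/((-62 + (-9 - 3773 + 5929))²) = 1/((-62 + 2147)²) = 1/(2085²) = 1/4347225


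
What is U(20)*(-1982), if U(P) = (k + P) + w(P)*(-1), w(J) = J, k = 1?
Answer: -1982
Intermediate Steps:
U(P) = 1 (U(P) = (1 + P) + P*(-1) = (1 + P) - P = 1)
U(20)*(-1982) = 1*(-1982) = -1982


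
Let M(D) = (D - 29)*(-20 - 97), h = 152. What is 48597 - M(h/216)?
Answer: 135859/3 ≈ 45286.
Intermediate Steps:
M(D) = 3393 - 117*D (M(D) = (-29 + D)*(-117) = 3393 - 117*D)
48597 - M(h/216) = 48597 - (3393 - 17784/216) = 48597 - (3393 - 117*19/27) = 48597 - (3393 - 247/3) = 48597 - 1*9932/3 = 48597 - 9932/3 = 135859/3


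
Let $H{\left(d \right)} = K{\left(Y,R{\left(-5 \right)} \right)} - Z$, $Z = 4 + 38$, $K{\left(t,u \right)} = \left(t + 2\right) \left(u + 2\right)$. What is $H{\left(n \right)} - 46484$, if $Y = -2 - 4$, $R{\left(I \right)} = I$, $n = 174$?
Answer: $-46514$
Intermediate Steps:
$Y = -6$
$K{\left(t,u \right)} = \left(2 + t\right) \left(2 + u\right)$
$Z = 42$
$H{\left(d \right)} = -30$ ($H{\left(d \right)} = \left(4 + 2 \left(-6\right) + 2 \left(-5\right) - -30\right) - 42 = \left(4 - 12 - 10 + 30\right) - 42 = 12 - 42 = -30$)
$H{\left(n \right)} - 46484 = -30 - 46484 = -46514$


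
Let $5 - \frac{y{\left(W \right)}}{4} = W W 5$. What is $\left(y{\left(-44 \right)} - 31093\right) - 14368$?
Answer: $-84161$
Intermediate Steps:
$y{\left(W \right)} = 20 - 20 W^{2}$ ($y{\left(W \right)} = 20 - 4 W W 5 = 20 - 4 W^{2} \cdot 5 = 20 - 4 \cdot 5 W^{2} = 20 - 20 W^{2}$)
$\left(y{\left(-44 \right)} - 31093\right) - 14368 = \left(\left(20 - 20 \left(-44\right)^{2}\right) - 31093\right) - 14368 = \left(\left(20 - 38720\right) - 31093\right) - 14368 = \left(-38700 - 31093\right) - 14368 = -69793 - 14368 = -84161$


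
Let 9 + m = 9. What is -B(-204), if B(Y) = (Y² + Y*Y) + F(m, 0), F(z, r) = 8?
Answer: -83240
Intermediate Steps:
m = 0 (m = -9 + 9 = 0)
B(Y) = 8 + 2*Y² (B(Y) = (Y² + Y*Y) + 8 = (Y² + Y²) + 8 = 2*Y² + 8 = 8 + 2*Y²)
-B(-204) = -(8 + 2*(-204)²) = -(8 + 2*41616) = -(8 + 83232) = -1*83240 = -83240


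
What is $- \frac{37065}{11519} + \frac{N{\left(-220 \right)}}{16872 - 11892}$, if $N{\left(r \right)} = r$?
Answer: $- \frac{9355894}{2868231} \approx -3.2619$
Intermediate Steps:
$- \frac{37065}{11519} + \frac{N{\left(-220 \right)}}{16872 - 11892} = - \frac{37065}{11519} - \frac{220}{16872 - 11892} = \left(-37065\right) \frac{1}{11519} - \frac{220}{4980} = - \frac{37065}{11519} - \frac{11}{249} = - \frac{9355894}{2868231}$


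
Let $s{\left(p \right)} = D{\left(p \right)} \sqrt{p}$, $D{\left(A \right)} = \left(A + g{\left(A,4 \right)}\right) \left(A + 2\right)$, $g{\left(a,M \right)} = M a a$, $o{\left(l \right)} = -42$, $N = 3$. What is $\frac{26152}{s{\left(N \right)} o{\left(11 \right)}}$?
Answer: $- \frac{1868 \sqrt{3}}{1755} \approx -1.8436$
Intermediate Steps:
$g{\left(a,M \right)} = M a^{2}$
$D{\left(A \right)} = \left(2 + A\right) \left(A + 4 A^{2}\right)$ ($D{\left(A \right)} = \left(A + 4 A^{2}\right) \left(A + 2\right) = \left(A + 4 A^{2}\right) \left(2 + A\right) = \left(2 + A\right) \left(A + 4 A^{2}\right)$)
$s{\left(p \right)} = p^{\frac{3}{2}} \left(2 + 4 p^{2} + 9 p\right)$ ($s{\left(p \right)} = p \left(2 + 4 p^{2} + 9 p\right) \sqrt{p} = p^{\frac{3}{2}} \left(2 + 4 p^{2} + 9 p\right)$)
$\frac{26152}{s{\left(N \right)} o{\left(11 \right)}} = \frac{26152}{3^{\frac{3}{2}} \left(2 + 4 \cdot 3^{2} + 9 \cdot 3\right) \left(-42\right)} = \frac{26152}{3 \sqrt{3} \left(2 + 4 \cdot 9 + 27\right) \left(-42\right)} = \frac{26152}{3 \sqrt{3} \left(2 + 36 + 27\right) \left(-42\right)} = \frac{26152}{3 \sqrt{3} \cdot 65 \left(-42\right)} = \frac{26152}{195 \sqrt{3} \left(-42\right)} = \frac{26152}{\left(-8190\right) \sqrt{3}} = 26152 \left(- \frac{\sqrt{3}}{24570}\right) = - \frac{1868 \sqrt{3}}{1755}$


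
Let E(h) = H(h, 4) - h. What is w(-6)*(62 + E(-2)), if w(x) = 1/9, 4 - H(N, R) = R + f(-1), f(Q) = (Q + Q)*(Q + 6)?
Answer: 74/9 ≈ 8.2222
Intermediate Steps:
f(Q) = 2*Q*(6 + Q) (f(Q) = (2*Q)*(6 + Q) = 2*Q*(6 + Q))
H(N, R) = 14 - R (H(N, R) = 4 - (R + 2*(-1)*(6 - 1)) = 4 - (R + 2*(-1)*5) = 4 - (R - 10) = 4 - (-10 + R) = 4 + (10 - R) = 14 - R)
E(h) = 10 - h (E(h) = (14 - 1*4) - h = (14 - 4) - h = 10 - h)
w(x) = 1/9
w(-6)*(62 + E(-2)) = (62 + (10 - 1*(-2)))/9 = (62 + (10 + 2))/9 = (62 + 12)/9 = (1/9)*74 = 74/9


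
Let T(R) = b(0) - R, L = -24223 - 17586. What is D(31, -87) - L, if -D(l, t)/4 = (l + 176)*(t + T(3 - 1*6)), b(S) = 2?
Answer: 109705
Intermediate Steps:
L = -41809
T(R) = 2 - R
D(l, t) = -4*(5 + t)*(176 + l) (D(l, t) = -4*(l + 176)*(t + (2 - (3 - 1*6))) = -4*(176 + l)*(t + (2 - (3 - 6))) = -4*(176 + l)*(t + (2 - 1*(-3))) = -4*(176 + l)*(t + (2 + 3)) = -4*(176 + l)*(t + 5) = -4*(176 + l)*(5 + t) = -4*(5 + t)*(176 + l))
D(31, -87) - L = (-3520 - 704*(-87) - 20*31 - 4*31*(-87)) - 1*(-41809) = (-3520 + 61248 - 620 + 10788) + 41809 = 67896 + 41809 = 109705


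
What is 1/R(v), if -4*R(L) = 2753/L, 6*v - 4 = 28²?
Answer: -1576/8259 ≈ -0.19082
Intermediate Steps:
v = 394/3 (v = ⅔ + (⅙)*28² = ⅔ + (⅙)*784 = ⅔ + 392/3 = 394/3 ≈ 131.33)
R(L) = -2753/(4*L)
1/R(v) = 1/(-2753/(4*394/3)) = 1/(-2753/4*3/394) = 1/(-8259/1576) = -1576/8259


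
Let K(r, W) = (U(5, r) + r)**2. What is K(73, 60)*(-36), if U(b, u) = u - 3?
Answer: -736164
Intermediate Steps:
U(b, u) = -3 + u
K(r, W) = (-3 + 2*r)**2 (K(r, W) = ((-3 + r) + r)**2 = (-3 + 2*r)**2)
K(73, 60)*(-36) = (-3 + 2*73)**2*(-36) = (-3 + 146)**2*(-36) = 143**2*(-36) = 20449*(-36) = -736164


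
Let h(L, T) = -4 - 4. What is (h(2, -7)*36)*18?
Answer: -5184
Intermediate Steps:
h(L, T) = -8
(h(2, -7)*36)*18 = -8*36*18 = -288*18 = -5184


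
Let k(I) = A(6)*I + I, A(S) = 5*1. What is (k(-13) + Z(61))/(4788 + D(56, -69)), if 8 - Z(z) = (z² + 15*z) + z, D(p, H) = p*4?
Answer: -681/716 ≈ -0.95112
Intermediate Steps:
D(p, H) = 4*p
A(S) = 5
k(I) = 6*I (k(I) = 5*I + I = 6*I)
Z(z) = 8 - z² - 16*z (Z(z) = 8 - ((z² + 15*z) + z) = 8 - (z² + 16*z) = 8 + (-z² - 16*z) = 8 - z² - 16*z)
(k(-13) + Z(61))/(4788 + D(56, -69)) = (6*(-13) + (8 - 1*61² - 16*61))/(4788 + 4*56) = (-78 + (8 - 1*3721 - 976))/(4788 + 224) = (-78 + (8 - 3721 - 976))/5012 = (-78 - 4689)*(1/5012) = -4767*1/5012 = -681/716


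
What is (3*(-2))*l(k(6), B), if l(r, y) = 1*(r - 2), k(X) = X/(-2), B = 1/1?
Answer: 30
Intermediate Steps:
B = 1
k(X) = -X/2 (k(X) = X*(-½) = -X/2)
l(r, y) = -2 + r (l(r, y) = 1*(-2 + r) = -2 + r)
(3*(-2))*l(k(6), B) = (3*(-2))*(-2 - ½*6) = -6*(-2 - 3) = -6*(-5) = 30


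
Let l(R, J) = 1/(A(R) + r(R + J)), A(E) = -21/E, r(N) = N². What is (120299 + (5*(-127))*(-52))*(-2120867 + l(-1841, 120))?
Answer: -253295167089326657681/778964186 ≈ -3.2517e+11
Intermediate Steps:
l(R, J) = 1/((J + R)² - 21/R) (l(R, J) = 1/(-21/R + (R + J)²) = 1/(-21/R + (J + R)²) = 1/((J + R)² - 21/R))
(120299 + (5*(-127))*(-52))*(-2120867 + l(-1841, 120)) = (120299 + (5*(-127))*(-52))*(-2120867 - 1841/(-21 - 1841*(120 - 1841)²)) = (120299 - 635*(-52))*(-2120867 - 1841/(-21 - 1841*(-1721)²)) = (120299 + 33020)*(-2120867 - 1841/(-21 - 1841*2961841)) = 153319*(-2120867 - 1841/(-21 - 5452749281)) = 153319*(-2120867 - 1841/(-5452749302)) = 153319*(-2120867 - 1841*(-1/5452749302)) = 153319*(-2120867 + 263/778964186) = 153319*(-1652079436268999/778964186) = -253295167089326657681/778964186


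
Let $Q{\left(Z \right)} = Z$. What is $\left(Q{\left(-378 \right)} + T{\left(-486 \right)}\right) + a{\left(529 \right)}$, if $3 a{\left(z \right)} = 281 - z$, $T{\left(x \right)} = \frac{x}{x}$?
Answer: $- \frac{1379}{3} \approx -459.67$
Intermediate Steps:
$T{\left(x \right)} = 1$
$a{\left(z \right)} = \frac{281}{3} - \frac{z}{3}$ ($a{\left(z \right)} = \frac{281 - z}{3} = \frac{281}{3} - \frac{z}{3}$)
$\left(Q{\left(-378 \right)} + T{\left(-486 \right)}\right) + a{\left(529 \right)} = \left(-378 + 1\right) + \left(\frac{281}{3} - \frac{529}{3}\right) = -377 + \left(\frac{281}{3} - \frac{529}{3}\right) = -377 - \frac{248}{3} = - \frac{1379}{3}$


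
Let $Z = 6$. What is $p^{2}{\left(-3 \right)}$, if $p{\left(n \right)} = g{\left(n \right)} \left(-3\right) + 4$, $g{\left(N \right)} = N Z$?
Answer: $3364$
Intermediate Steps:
$g{\left(N \right)} = 6 N$ ($g{\left(N \right)} = N 6 = 6 N$)
$p{\left(n \right)} = 4 - 18 n$ ($p{\left(n \right)} = 6 n \left(-3\right) + 4 = - 18 n + 4 = 4 - 18 n$)
$p^{2}{\left(-3 \right)} = \left(4 - -54\right)^{2} = \left(4 + 54\right)^{2} = 58^{2} = 3364$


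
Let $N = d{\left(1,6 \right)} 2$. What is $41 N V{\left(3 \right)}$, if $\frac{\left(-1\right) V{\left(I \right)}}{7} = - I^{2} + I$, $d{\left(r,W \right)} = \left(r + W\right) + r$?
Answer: $27552$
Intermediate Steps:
$d{\left(r,W \right)} = W + 2 r$ ($d{\left(r,W \right)} = \left(W + r\right) + r = W + 2 r$)
$V{\left(I \right)} = - 7 I + 7 I^{2}$ ($V{\left(I \right)} = - 7 \left(- I^{2} + I\right) = - 7 \left(I - I^{2}\right) = - 7 I + 7 I^{2}$)
$N = 16$ ($N = \left(6 + 2 \cdot 1\right) 2 = \left(6 + 2\right) 2 = 8 \cdot 2 = 16$)
$41 N V{\left(3 \right)} = 41 \cdot 16 \cdot 7 \cdot 3 \left(-1 + 3\right) = 656 \cdot 7 \cdot 3 \cdot 2 = 656 \cdot 42 = 27552$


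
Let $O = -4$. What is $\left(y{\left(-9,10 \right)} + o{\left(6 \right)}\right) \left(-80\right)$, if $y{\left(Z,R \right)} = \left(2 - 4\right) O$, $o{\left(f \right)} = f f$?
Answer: $-3520$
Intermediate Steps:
$o{\left(f \right)} = f^{2}$
$y{\left(Z,R \right)} = 8$ ($y{\left(Z,R \right)} = \left(2 - 4\right) \left(-4\right) = \left(-2\right) \left(-4\right) = 8$)
$\left(y{\left(-9,10 \right)} + o{\left(6 \right)}\right) \left(-80\right) = \left(8 + 6^{2}\right) \left(-80\right) = \left(8 + 36\right) \left(-80\right) = 44 \left(-80\right) = -3520$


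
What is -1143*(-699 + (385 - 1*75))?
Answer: 444627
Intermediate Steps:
-1143*(-699 + (385 - 1*75)) = -1143*(-699 + (385 - 75)) = -1143*(-699 + 310) = -1143*(-389) = 444627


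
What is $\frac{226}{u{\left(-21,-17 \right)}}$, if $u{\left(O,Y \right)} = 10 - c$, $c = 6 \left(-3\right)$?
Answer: $\frac{113}{14} \approx 8.0714$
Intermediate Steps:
$c = -18$
$u{\left(O,Y \right)} = 28$ ($u{\left(O,Y \right)} = 10 - -18 = 10 + 18 = 28$)
$\frac{226}{u{\left(-21,-17 \right)}} = \frac{226}{28} = 226 \cdot \frac{1}{28} = \frac{113}{14}$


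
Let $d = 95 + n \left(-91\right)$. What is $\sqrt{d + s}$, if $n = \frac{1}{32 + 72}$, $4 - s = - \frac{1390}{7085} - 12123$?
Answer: $\frac{3 \sqrt{43624989122}}{5668} \approx 110.55$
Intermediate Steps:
$s = \frac{17184237}{1417}$ ($s = 4 - \left(- \frac{1390}{7085} - 12123\right) = 4 - \left(\left(-1390\right) \frac{1}{7085} - 12123\right) = 4 - \left(- \frac{278}{1417} - 12123\right) = 4 - - \frac{17178569}{1417} = 4 + \frac{17178569}{1417} = \frac{17184237}{1417} \approx 12127.0$)
$n = \frac{1}{104} \approx 0.0096154$
$d = \frac{753}{8}$ ($d = 95 + \frac{1}{104} \left(-91\right) = 95 - \frac{7}{8} = \frac{753}{8} \approx 94.125$)
$\sqrt{d + s} = \sqrt{\frac{753}{8} + \frac{17184237}{1417}} = \sqrt{\frac{138540897}{11336}} = \frac{3 \sqrt{43624989122}}{5668}$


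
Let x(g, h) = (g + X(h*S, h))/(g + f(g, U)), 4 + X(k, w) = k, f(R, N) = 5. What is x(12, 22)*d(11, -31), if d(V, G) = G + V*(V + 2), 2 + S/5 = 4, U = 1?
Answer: 25536/17 ≈ 1502.1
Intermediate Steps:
S = 10 (S = -10 + 5*4 = -10 + 20 = 10)
X(k, w) = -4 + k
x(g, h) = (-4 + g + 10*h)/(5 + g) (x(g, h) = (g + (-4 + h*10))/(g + 5) = (g + (-4 + 10*h))/(5 + g) = (-4 + g + 10*h)/(5 + g))
d(V, G) = G + V*(2 + V)
x(12, 22)*d(11, -31) = ((-4 + 12 + 10*22)/(5 + 12))*(-31 + 11² + 2*11) = ((-4 + 12 + 220)/17)*(-31 + 121 + 22) = ((1/17)*228)*112 = (228/17)*112 = 25536/17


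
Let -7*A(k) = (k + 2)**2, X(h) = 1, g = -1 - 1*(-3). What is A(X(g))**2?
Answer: 81/49 ≈ 1.6531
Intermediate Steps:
g = 2 (g = -1 + 3 = 2)
A(k) = -(2 + k)**2/7 (A(k) = -(k + 2)**2/7 = -(2 + k)**2/7)
A(X(g))**2 = (-(2 + 1)**2/7)**2 = (-1/7*3**2)**2 = (-1/7*9)**2 = (-9/7)**2 = 81/49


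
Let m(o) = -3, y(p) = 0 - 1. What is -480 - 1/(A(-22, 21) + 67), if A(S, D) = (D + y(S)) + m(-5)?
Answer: -40321/84 ≈ -480.01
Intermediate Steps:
y(p) = -1
A(S, D) = -4 + D (A(S, D) = (D - 1) - 3 = (-1 + D) - 3 = -4 + D)
-480 - 1/(A(-22, 21) + 67) = -480 - 1/((-4 + 21) + 67) = -480 - 1/(17 + 67) = -480 - 1/84 = -40321/84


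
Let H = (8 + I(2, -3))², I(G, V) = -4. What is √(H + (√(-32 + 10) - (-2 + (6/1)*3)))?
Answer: 22^(¼)*√I ≈ 1.5314 + 1.5314*I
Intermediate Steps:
H = 16 (H = (8 - 4)² = 4² = 16)
√(H + (√(-32 + 10) - (-2 + (6/1)*3))) = √(16 + (√(-32 + 10) - (-2 + (6/1)*3))) = √(16 + (√(-22) - (-2 + (6*1)*3))) = √(16 + (I*√22 - (-2 + 6*3))) = √(16 + (I*√22 - (-2 + 18))) = √(16 + (I*√22 - 1*16)) = √(16 + (I*√22 - 16)) = √(16 + (-16 + I*√22)) = √(I*√22) = 22^(¼)*√I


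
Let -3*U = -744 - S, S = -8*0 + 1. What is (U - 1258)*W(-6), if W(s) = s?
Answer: 6058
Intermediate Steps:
S = 1 (S = 0 + 1 = 1)
U = 745/3 (U = -(-744 - 1*1)/3 = -(-744 - 1)/3 = -1/3*(-745) = 745/3 ≈ 248.33)
(U - 1258)*W(-6) = (745/3 - 1258)*(-6) = -3029/3*(-6) = 6058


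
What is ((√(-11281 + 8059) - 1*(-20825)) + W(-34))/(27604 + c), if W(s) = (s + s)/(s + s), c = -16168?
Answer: 3471/1906 + I*√358/3812 ≈ 1.8211 + 0.0049635*I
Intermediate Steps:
W(s) = 1 (W(s) = (2*s)/((2*s)) = (2*s)*(1/(2*s)) = 1)
((√(-11281 + 8059) - 1*(-20825)) + W(-34))/(27604 + c) = ((√(-11281 + 8059) - 1*(-20825)) + 1)/(27604 - 16168) = ((√(-3222) + 20825) + 1)/11436 = ((3*I*√358 + 20825) + 1)*(1/11436) = ((20825 + 3*I*√358) + 1)*(1/11436) = (20826 + 3*I*√358)*(1/11436) = 3471/1906 + I*√358/3812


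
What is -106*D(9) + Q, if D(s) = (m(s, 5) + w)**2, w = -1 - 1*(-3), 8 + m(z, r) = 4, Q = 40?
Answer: -384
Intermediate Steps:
m(z, r) = -4 (m(z, r) = -8 + 4 = -4)
w = 2 (w = -1 + 3 = 2)
D(s) = 4 (D(s) = (-4 + 2)**2 = (-2)**2 = 4)
-106*D(9) + Q = -106*4 + 40 = -424 + 40 = -384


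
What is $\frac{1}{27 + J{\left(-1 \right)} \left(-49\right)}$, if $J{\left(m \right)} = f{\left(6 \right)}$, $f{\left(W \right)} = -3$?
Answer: $\frac{1}{174} \approx 0.0057471$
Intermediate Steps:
$J{\left(m \right)} = -3$
$\frac{1}{27 + J{\left(-1 \right)} \left(-49\right)} = \frac{1}{27 - -147} = \frac{1}{27 + 147} = \frac{1}{174}$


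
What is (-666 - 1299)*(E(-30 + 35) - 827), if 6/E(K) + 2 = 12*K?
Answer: 47120700/29 ≈ 1.6249e+6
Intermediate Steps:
E(K) = 6/(-2 + 12*K)
(-666 - 1299)*(E(-30 + 35) - 827) = (-666 - 1299)*(3/(-1 + 6*(-30 + 35)) - 827) = -1965*(3/(-1 + 6*5) - 827) = -1965*(3/(-1 + 30) - 827) = -1965*(3/29 - 827) = -1965*(-23980/29) = 47120700/29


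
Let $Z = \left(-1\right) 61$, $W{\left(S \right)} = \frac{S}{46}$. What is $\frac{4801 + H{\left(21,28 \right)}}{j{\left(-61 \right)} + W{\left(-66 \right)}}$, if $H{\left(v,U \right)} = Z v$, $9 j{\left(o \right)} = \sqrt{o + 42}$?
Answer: $- \frac{10820304}{4913} - \frac{837936 i \sqrt{19}}{4913} \approx -2202.4 - 743.43 i$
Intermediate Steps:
$j{\left(o \right)} = \frac{\sqrt{42 + o}}{9}$ ($j{\left(o \right)} = \frac{\sqrt{o + 42}}{9} = \frac{\sqrt{42 + o}}{9}$)
$W{\left(S \right)} = \frac{S}{46}$ ($W{\left(S \right)} = S \frac{1}{46} = \frac{S}{46}$)
$Z = -61$
$H{\left(v,U \right)} = - 61 v$
$\frac{4801 + H{\left(21,28 \right)}}{j{\left(-61 \right)} + W{\left(-66 \right)}} = \frac{4801 - 1281}{\frac{\sqrt{42 - 61}}{9} + \frac{1}{46} \left(-66\right)} = \frac{4801 - 1281}{\frac{\sqrt{-19}}{9} - \frac{33}{23}} = \frac{3520}{\frac{i \sqrt{19}}{9} - \frac{33}{23}} = \frac{3520}{- \frac{33}{23} + \frac{i \sqrt{19}}{9}}$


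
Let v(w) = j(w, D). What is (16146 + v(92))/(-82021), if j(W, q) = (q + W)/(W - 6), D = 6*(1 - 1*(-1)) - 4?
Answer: -694328/3526903 ≈ -0.19687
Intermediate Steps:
D = 8 (D = 6*(1 + 1) - 4 = 6*2 - 4 = 12 - 4 = 8)
j(W, q) = (W + q)/(-6 + W)
v(w) = (8 + w)/(-6 + w) (v(w) = (w + 8)/(-6 + w) = (8 + w)/(-6 + w))
(16146 + v(92))/(-82021) = (16146 + (8 + 92)/(-6 + 92))/(-82021) = (16146 + 100/86)*(-1/82021) = (16146 + (1/86)*100)*(-1/82021) = (16146 + 50/43)*(-1/82021) = (694328/43)*(-1/82021) = -694328/3526903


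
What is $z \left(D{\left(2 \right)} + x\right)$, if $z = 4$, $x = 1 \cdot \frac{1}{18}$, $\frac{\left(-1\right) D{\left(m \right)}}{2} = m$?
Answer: $- \frac{142}{9} \approx -15.778$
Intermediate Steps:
$D{\left(m \right)} = - 2 m$
$x = \frac{1}{18}$ ($x = 1 \cdot \frac{1}{18} = \frac{1}{18} \approx 0.055556$)
$z \left(D{\left(2 \right)} + x\right) = 4 \left(\left(-2\right) 2 + \frac{1}{18}\right) = 4 \left(-4 + \frac{1}{18}\right) = 4 \left(- \frac{71}{18}\right) = - \frac{142}{9}$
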